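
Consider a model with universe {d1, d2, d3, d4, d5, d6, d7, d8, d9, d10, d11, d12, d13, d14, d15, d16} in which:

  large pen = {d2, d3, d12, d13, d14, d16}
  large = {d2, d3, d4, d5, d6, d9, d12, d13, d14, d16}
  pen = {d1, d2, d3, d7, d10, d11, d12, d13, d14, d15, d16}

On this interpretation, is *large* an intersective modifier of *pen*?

yes

⟦large⟧ ∩ ⟦pen⟧ = {d2, d3, d4, d5, d6, d9, d12, d13, d14, d16} ∩ {d1, d2, d3, d7, d10, d11, d12, d13, d14, d15, d16} = {d2, d3, d12, d13, d14, d16}
Observed ⟦large pen⟧ = {d2, d3, d12, d13, d14, d16}.
These coincide, so the modifier is intersective here.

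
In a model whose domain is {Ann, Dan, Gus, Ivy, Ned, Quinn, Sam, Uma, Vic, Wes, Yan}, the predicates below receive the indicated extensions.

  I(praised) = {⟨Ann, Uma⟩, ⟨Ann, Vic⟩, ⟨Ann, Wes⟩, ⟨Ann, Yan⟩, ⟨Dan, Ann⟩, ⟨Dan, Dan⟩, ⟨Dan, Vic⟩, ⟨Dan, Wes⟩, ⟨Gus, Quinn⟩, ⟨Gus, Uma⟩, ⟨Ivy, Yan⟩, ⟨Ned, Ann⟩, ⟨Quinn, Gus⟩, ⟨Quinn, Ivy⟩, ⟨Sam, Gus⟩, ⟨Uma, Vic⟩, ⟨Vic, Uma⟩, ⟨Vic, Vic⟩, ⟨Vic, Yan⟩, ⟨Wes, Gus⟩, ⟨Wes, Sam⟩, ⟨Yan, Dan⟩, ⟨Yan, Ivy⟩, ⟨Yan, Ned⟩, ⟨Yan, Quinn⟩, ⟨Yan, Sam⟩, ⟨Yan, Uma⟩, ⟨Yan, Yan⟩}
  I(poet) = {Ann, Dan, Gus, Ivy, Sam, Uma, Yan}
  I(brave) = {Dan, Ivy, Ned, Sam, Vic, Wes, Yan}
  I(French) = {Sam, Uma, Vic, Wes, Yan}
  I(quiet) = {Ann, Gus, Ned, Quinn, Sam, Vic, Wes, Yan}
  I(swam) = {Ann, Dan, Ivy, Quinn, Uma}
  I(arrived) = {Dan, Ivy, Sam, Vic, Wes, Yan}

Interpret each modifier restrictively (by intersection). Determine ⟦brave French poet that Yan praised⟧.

⟦that Yan praised⟧ = {x : ⟨Yan, x⟩ ∈ ⟦praised⟧} = {Dan, Ivy, Ned, Quinn, Sam, Uma, Yan}
⟦poet⟧ = {Ann, Dan, Gus, Ivy, Sam, Uma, Yan}
… ∩ ⟦that Yan praised⟧ = {Ann, Dan, Gus, Ivy, Sam, Uma, Yan} ∩ {Dan, Ivy, Ned, Quinn, Sam, Uma, Yan} = {Dan, Ivy, Sam, Uma, Yan}
… ∩ ⟦brave⟧ = {Dan, Ivy, Sam, Uma, Yan} ∩ {Dan, Ivy, Ned, Sam, Vic, Wes, Yan} = {Dan, Ivy, Sam, Yan}
… ∩ ⟦French⟧ = {Dan, Ivy, Sam, Yan} ∩ {Sam, Uma, Vic, Wes, Yan} = {Sam, Yan}
So ⟦brave French poet that Yan praised⟧ = {Sam, Yan}.

{Sam, Yan}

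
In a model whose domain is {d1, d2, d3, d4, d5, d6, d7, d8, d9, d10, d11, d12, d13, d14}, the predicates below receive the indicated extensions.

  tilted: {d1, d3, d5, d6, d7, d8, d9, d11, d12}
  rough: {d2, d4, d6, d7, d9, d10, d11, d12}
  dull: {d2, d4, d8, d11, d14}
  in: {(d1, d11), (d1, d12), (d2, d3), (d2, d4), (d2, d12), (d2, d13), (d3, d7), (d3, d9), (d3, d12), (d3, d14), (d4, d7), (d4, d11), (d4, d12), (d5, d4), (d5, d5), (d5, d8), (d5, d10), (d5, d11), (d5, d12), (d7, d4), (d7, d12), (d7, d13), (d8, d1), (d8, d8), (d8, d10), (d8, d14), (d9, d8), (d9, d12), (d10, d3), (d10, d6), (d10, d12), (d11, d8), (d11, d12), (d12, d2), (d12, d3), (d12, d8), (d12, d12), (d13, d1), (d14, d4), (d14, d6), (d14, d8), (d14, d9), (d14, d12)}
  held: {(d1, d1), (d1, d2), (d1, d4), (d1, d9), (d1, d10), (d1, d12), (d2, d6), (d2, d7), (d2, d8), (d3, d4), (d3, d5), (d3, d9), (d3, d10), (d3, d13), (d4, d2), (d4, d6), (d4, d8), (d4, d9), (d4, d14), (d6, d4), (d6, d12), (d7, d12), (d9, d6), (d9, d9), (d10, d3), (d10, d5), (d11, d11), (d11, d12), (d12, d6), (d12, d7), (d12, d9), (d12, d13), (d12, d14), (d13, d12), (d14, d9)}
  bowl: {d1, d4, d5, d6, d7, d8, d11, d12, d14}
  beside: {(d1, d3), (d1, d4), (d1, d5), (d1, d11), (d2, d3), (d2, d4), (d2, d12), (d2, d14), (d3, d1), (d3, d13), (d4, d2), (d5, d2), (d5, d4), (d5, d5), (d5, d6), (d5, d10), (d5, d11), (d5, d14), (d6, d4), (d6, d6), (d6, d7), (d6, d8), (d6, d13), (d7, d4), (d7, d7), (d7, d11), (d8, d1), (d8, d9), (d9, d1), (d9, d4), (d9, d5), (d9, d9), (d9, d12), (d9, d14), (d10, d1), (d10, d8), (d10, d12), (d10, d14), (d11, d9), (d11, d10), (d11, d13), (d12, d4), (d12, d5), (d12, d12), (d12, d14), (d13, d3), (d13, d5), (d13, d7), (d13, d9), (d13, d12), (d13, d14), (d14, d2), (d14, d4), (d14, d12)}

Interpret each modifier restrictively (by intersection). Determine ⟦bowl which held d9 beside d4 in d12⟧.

⟦which held d9⟧ = {x : ⟨x, d9⟩ ∈ ⟦held⟧} = {d1, d3, d4, d9, d12, d14}
⟦beside d4⟧ = {x : ⟨x, d4⟩ ∈ ⟦beside⟧} = {d1, d2, d5, d6, d7, d9, d12, d14}
⟦in d12⟧ = {x : ⟨x, d12⟩ ∈ ⟦in⟧} = {d1, d2, d3, d4, d5, d7, d9, d10, d11, d12, d14}
⟦bowl⟧ = {d1, d4, d5, d6, d7, d8, d11, d12, d14}
… ∩ ⟦which held d9⟧ = {d1, d4, d5, d6, d7, d8, d11, d12, d14} ∩ {d1, d3, d4, d9, d12, d14} = {d1, d4, d12, d14}
… ∩ ⟦beside d4⟧ = {d1, d4, d12, d14} ∩ {d1, d2, d5, d6, d7, d9, d12, d14} = {d1, d12, d14}
… ∩ ⟦in d12⟧ = {d1, d12, d14} ∩ {d1, d2, d3, d4, d5, d7, d9, d10, d11, d12, d14} = {d1, d12, d14}
So ⟦bowl which held d9 beside d4 in d12⟧ = {d1, d12, d14}.

{d1, d12, d14}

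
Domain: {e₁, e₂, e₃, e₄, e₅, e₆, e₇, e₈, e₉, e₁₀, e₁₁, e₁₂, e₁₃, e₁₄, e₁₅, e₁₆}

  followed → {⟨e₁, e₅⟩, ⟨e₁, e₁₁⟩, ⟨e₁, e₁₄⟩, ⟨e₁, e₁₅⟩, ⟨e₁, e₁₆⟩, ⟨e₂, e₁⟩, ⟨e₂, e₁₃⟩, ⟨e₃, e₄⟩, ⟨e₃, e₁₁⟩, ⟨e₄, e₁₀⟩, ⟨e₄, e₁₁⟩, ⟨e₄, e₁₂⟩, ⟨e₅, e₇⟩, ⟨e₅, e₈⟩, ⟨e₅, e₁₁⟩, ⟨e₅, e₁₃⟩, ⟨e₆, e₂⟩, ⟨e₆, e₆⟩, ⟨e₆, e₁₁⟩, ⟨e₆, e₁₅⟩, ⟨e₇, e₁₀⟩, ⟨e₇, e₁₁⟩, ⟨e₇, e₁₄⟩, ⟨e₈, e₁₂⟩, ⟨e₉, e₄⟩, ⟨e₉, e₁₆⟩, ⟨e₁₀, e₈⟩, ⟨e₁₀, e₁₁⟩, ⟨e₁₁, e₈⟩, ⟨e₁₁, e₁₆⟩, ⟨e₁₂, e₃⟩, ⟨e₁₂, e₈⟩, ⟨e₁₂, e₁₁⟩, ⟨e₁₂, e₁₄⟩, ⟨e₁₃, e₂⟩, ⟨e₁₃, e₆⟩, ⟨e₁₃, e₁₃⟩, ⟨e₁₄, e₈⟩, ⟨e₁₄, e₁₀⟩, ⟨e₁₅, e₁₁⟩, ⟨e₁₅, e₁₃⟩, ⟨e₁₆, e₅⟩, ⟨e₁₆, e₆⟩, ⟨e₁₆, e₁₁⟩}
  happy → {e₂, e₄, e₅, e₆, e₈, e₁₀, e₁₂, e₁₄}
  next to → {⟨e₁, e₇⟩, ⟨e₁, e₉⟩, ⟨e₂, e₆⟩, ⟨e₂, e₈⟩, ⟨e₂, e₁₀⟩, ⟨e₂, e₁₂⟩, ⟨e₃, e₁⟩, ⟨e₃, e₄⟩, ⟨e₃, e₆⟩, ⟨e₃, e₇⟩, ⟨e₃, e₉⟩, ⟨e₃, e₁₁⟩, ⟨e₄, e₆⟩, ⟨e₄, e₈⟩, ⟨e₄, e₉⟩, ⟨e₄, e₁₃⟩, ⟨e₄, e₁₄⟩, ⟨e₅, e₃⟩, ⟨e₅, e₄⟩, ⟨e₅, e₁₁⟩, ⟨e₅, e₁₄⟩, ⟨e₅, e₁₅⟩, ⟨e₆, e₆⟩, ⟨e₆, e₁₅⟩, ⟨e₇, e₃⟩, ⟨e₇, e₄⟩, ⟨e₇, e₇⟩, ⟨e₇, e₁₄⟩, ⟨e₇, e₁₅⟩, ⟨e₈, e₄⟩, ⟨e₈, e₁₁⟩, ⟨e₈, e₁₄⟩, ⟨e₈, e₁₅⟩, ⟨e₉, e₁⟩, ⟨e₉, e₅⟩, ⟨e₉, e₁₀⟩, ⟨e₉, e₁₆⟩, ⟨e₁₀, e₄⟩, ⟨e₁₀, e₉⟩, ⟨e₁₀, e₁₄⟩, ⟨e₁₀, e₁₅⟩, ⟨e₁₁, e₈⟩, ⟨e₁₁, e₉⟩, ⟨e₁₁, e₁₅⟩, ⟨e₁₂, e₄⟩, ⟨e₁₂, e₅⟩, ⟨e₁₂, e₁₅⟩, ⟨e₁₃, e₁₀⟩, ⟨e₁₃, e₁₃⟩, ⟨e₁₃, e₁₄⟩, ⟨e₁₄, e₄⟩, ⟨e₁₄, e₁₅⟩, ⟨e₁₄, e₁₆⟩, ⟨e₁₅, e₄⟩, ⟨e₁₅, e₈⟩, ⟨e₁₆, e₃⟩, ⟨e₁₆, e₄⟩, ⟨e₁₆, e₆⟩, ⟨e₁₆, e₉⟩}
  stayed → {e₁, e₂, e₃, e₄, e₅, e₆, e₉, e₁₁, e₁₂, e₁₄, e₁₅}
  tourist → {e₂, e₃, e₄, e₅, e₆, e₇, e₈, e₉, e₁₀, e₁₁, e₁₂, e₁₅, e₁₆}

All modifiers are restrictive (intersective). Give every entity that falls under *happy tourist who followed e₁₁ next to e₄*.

⟦who followed e₁₁⟧ = {x : ⟨x, e₁₁⟩ ∈ ⟦followed⟧} = {e₁, e₃, e₄, e₅, e₆, e₇, e₁₀, e₁₂, e₁₅, e₁₆}
⟦next to e₄⟧ = {x : ⟨x, e₄⟩ ∈ ⟦next to⟧} = {e₃, e₅, e₇, e₈, e₁₀, e₁₂, e₁₄, e₁₅, e₁₆}
⟦tourist⟧ = {e₂, e₃, e₄, e₅, e₆, e₇, e₈, e₉, e₁₀, e₁₁, e₁₂, e₁₅, e₁₆}
… ∩ ⟦who followed e₁₁⟧ = {e₂, e₃, e₄, e₅, e₆, e₇, e₈, e₉, e₁₀, e₁₁, e₁₂, e₁₅, e₁₆} ∩ {e₁, e₃, e₄, e₅, e₆, e₇, e₁₀, e₁₂, e₁₅, e₁₆} = {e₃, e₄, e₅, e₆, e₇, e₁₀, e₁₂, e₁₅, e₁₆}
… ∩ ⟦next to e₄⟧ = {e₃, e₄, e₅, e₆, e₇, e₁₀, e₁₂, e₁₅, e₁₆} ∩ {e₃, e₅, e₇, e₈, e₁₀, e₁₂, e₁₄, e₁₅, e₁₆} = {e₃, e₅, e₇, e₁₀, e₁₂, e₁₅, e₁₆}
… ∩ ⟦happy⟧ = {e₃, e₅, e₇, e₁₀, e₁₂, e₁₅, e₁₆} ∩ {e₂, e₄, e₅, e₆, e₈, e₁₀, e₁₂, e₁₄} = {e₅, e₁₀, e₁₂}
So ⟦happy tourist who followed e₁₁ next to e₄⟧ = {e₅, e₁₀, e₁₂}.

{e₅, e₁₀, e₁₂}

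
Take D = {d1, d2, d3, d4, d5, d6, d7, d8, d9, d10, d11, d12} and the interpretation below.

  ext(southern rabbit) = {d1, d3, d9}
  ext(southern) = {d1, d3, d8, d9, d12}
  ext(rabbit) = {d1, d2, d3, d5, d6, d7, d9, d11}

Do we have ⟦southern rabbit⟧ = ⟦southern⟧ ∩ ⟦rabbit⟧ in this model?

⟦southern⟧ ∩ ⟦rabbit⟧ = {d1, d3, d8, d9, d12} ∩ {d1, d2, d3, d5, d6, d7, d9, d11} = {d1, d3, d9}
Observed ⟦southern rabbit⟧ = {d1, d3, d9}.
These coincide, so the modifier is intersective here.

yes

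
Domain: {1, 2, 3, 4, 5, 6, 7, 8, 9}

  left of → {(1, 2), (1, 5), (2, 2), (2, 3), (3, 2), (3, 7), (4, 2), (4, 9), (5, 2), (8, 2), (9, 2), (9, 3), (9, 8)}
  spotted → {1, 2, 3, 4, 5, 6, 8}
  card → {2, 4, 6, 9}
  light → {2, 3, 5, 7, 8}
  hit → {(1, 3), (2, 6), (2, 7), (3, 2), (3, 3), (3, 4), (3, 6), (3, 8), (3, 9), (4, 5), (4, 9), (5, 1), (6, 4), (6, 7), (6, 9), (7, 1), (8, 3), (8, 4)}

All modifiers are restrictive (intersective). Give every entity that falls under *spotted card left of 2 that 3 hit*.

{2, 4}

⟦left of 2⟧ = {x : ⟨x, 2⟩ ∈ ⟦left of⟧} = {1, 2, 3, 4, 5, 8, 9}
⟦that 3 hit⟧ = {x : ⟨3, x⟩ ∈ ⟦hit⟧} = {2, 3, 4, 6, 8, 9}
⟦card⟧ = {2, 4, 6, 9}
… ∩ ⟦left of 2⟧ = {2, 4, 6, 9} ∩ {1, 2, 3, 4, 5, 8, 9} = {2, 4, 9}
… ∩ ⟦that 3 hit⟧ = {2, 4, 9} ∩ {2, 3, 4, 6, 8, 9} = {2, 4, 9}
… ∩ ⟦spotted⟧ = {2, 4, 9} ∩ {1, 2, 3, 4, 5, 6, 8} = {2, 4}
So ⟦spotted card left of 2 that 3 hit⟧ = {2, 4}.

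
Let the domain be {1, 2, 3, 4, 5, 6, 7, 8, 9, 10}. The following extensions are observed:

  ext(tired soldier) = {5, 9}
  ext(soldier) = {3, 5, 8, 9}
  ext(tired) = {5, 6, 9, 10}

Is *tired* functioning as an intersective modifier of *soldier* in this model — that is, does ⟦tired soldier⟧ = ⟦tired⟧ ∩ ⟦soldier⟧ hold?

yes

⟦tired⟧ ∩ ⟦soldier⟧ = {5, 6, 9, 10} ∩ {3, 5, 8, 9} = {5, 9}
Observed ⟦tired soldier⟧ = {5, 9}.
These coincide, so the modifier is intersective here.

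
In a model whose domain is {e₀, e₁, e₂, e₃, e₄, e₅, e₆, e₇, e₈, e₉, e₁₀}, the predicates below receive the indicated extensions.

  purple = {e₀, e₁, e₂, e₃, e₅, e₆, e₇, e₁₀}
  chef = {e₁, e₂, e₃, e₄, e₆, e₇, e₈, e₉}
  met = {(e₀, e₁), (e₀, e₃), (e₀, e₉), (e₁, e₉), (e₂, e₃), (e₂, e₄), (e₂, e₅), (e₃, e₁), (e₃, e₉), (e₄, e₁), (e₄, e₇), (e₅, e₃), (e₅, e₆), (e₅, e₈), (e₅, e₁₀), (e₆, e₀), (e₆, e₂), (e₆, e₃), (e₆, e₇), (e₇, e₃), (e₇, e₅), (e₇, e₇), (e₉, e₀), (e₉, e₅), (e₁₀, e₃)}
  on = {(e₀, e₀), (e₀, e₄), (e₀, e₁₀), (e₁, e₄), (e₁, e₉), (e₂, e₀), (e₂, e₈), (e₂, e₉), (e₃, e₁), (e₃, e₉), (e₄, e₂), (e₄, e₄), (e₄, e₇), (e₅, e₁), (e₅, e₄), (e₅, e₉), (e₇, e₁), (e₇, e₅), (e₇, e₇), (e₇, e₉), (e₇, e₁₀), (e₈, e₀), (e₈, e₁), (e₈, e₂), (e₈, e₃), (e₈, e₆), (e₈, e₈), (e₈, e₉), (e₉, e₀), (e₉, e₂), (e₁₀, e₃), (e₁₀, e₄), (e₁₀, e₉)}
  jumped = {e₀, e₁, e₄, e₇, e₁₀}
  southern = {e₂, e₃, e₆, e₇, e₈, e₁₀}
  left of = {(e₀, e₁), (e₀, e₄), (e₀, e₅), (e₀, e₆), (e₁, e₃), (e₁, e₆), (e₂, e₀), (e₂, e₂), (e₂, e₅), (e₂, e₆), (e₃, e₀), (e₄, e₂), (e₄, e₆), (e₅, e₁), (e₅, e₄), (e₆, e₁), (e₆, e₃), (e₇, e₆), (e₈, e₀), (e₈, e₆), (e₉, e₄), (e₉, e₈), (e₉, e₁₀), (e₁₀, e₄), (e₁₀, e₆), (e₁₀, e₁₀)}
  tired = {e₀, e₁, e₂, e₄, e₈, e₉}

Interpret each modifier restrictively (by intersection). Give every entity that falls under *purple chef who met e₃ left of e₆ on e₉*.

⟦who met e₃⟧ = {x : ⟨x, e₃⟩ ∈ ⟦met⟧} = {e₀, e₂, e₅, e₆, e₇, e₁₀}
⟦left of e₆⟧ = {x : ⟨x, e₆⟩ ∈ ⟦left of⟧} = {e₀, e₁, e₂, e₄, e₇, e₈, e₁₀}
⟦on e₉⟧ = {x : ⟨x, e₉⟩ ∈ ⟦on⟧} = {e₁, e₂, e₃, e₅, e₇, e₈, e₁₀}
⟦chef⟧ = {e₁, e₂, e₃, e₄, e₆, e₇, e₈, e₉}
… ∩ ⟦who met e₃⟧ = {e₁, e₂, e₃, e₄, e₆, e₇, e₈, e₉} ∩ {e₀, e₂, e₅, e₆, e₇, e₁₀} = {e₂, e₆, e₇}
… ∩ ⟦left of e₆⟧ = {e₂, e₆, e₇} ∩ {e₀, e₁, e₂, e₄, e₇, e₈, e₁₀} = {e₂, e₇}
… ∩ ⟦on e₉⟧ = {e₂, e₇} ∩ {e₁, e₂, e₃, e₅, e₇, e₈, e₁₀} = {e₂, e₇}
… ∩ ⟦purple⟧ = {e₂, e₇} ∩ {e₀, e₁, e₂, e₃, e₅, e₆, e₇, e₁₀} = {e₂, e₇}
So ⟦purple chef who met e₃ left of e₆ on e₉⟧ = {e₂, e₇}.

{e₂, e₇}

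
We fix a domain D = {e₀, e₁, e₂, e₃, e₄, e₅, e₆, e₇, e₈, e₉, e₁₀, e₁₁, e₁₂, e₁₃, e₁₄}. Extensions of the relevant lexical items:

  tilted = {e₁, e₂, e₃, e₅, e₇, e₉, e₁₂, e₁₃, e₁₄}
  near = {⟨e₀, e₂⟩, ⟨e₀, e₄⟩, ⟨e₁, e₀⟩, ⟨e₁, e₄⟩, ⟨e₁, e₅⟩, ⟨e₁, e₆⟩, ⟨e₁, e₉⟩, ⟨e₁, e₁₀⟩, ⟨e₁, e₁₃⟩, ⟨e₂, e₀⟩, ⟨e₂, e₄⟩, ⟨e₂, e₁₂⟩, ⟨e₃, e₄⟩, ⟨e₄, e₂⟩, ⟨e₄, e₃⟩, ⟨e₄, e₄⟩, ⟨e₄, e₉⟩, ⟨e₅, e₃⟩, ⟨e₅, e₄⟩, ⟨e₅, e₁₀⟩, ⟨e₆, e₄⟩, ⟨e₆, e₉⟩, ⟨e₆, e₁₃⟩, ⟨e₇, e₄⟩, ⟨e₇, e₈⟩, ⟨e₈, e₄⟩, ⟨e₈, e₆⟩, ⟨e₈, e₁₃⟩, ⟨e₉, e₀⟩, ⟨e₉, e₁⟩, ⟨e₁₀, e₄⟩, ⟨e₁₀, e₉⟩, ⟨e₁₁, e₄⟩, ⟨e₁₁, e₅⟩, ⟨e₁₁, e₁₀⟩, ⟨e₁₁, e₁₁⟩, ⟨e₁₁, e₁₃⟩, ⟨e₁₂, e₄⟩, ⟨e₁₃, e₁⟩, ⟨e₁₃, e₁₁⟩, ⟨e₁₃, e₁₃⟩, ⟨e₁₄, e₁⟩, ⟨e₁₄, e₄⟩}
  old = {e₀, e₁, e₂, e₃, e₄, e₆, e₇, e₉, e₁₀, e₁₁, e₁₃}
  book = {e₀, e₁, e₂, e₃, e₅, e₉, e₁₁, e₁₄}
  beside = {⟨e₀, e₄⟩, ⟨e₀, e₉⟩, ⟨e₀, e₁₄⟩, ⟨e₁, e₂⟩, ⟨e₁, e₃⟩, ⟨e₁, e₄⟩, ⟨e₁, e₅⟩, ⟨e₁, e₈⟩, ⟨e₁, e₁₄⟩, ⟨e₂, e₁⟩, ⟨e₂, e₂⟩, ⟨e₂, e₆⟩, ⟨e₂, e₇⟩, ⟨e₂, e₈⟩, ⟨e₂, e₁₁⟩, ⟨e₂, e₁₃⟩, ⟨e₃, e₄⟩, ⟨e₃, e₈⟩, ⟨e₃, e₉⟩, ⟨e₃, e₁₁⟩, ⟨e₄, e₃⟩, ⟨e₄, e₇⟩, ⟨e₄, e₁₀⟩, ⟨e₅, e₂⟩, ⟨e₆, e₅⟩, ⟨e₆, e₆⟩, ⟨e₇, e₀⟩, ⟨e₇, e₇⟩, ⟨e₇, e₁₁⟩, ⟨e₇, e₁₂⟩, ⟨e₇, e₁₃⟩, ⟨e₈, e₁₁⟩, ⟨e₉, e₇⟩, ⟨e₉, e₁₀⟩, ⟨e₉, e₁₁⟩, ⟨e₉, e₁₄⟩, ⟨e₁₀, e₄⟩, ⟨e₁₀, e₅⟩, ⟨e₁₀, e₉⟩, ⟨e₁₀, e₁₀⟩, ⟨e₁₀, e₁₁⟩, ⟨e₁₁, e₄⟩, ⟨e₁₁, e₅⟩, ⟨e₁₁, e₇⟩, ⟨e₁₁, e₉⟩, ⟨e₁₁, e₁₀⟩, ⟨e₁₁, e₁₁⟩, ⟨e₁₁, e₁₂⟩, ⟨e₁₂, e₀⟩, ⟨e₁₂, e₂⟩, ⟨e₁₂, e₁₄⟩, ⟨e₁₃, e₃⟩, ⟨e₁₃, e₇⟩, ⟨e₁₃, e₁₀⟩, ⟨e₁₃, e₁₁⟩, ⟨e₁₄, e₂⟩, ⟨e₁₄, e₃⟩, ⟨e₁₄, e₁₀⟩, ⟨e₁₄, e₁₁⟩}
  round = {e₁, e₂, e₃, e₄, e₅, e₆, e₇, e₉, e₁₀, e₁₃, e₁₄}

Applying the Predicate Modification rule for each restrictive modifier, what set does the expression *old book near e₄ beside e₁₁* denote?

{e₂, e₃, e₁₁}

⟦near e₄⟧ = {x : ⟨x, e₄⟩ ∈ ⟦near⟧} = {e₀, e₁, e₂, e₃, e₄, e₅, e₆, e₇, e₈, e₁₀, e₁₁, e₁₂, e₁₄}
⟦beside e₁₁⟧ = {x : ⟨x, e₁₁⟩ ∈ ⟦beside⟧} = {e₂, e₃, e₇, e₈, e₉, e₁₀, e₁₁, e₁₃, e₁₄}
⟦book⟧ = {e₀, e₁, e₂, e₃, e₅, e₉, e₁₁, e₁₄}
… ∩ ⟦near e₄⟧ = {e₀, e₁, e₂, e₃, e₅, e₉, e₁₁, e₁₄} ∩ {e₀, e₁, e₂, e₃, e₄, e₅, e₆, e₇, e₈, e₁₀, e₁₁, e₁₂, e₁₄} = {e₀, e₁, e₂, e₃, e₅, e₁₁, e₁₄}
… ∩ ⟦beside e₁₁⟧ = {e₀, e₁, e₂, e₃, e₅, e₁₁, e₁₄} ∩ {e₂, e₃, e₇, e₈, e₉, e₁₀, e₁₁, e₁₃, e₁₄} = {e₂, e₃, e₁₁, e₁₄}
… ∩ ⟦old⟧ = {e₂, e₃, e₁₁, e₁₄} ∩ {e₀, e₁, e₂, e₃, e₄, e₆, e₇, e₉, e₁₀, e₁₁, e₁₃} = {e₂, e₃, e₁₁}
So ⟦old book near e₄ beside e₁₁⟧ = {e₂, e₃, e₁₁}.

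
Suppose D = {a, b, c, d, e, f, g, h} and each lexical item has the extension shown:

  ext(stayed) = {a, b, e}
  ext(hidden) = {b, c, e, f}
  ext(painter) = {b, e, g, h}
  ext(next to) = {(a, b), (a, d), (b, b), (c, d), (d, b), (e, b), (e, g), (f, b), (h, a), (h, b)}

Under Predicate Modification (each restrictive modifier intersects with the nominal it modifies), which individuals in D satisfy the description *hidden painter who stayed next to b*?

{b, e}

⟦who stayed⟧ = ⟦stayed⟧ = {a, b, e}
⟦next to b⟧ = {x : ⟨x, b⟩ ∈ ⟦next to⟧} = {a, b, d, e, f, h}
⟦painter⟧ = {b, e, g, h}
… ∩ ⟦who stayed⟧ = {b, e, g, h} ∩ {a, b, e} = {b, e}
… ∩ ⟦next to b⟧ = {b, e} ∩ {a, b, d, e, f, h} = {b, e}
… ∩ ⟦hidden⟧ = {b, e} ∩ {b, c, e, f} = {b, e}
So ⟦hidden painter who stayed next to b⟧ = {b, e}.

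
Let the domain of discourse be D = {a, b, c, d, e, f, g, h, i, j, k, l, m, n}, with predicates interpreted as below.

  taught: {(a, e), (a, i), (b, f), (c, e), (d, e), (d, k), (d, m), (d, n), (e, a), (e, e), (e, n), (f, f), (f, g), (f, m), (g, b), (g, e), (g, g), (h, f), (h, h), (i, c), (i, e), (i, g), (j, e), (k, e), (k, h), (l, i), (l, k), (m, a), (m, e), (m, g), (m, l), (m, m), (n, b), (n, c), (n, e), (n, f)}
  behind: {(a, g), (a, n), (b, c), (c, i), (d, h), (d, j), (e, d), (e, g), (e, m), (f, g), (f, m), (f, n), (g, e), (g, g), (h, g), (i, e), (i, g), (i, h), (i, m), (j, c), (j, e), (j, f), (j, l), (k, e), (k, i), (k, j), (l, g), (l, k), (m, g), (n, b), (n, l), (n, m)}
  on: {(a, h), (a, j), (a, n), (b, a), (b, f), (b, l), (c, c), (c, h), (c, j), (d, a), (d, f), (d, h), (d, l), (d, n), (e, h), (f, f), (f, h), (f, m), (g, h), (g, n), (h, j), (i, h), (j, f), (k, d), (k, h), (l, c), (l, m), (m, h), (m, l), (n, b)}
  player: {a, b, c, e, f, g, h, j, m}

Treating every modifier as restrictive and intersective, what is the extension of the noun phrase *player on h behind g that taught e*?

{a, e, g, m}

⟦on h⟧ = {x : ⟨x, h⟩ ∈ ⟦on⟧} = {a, c, d, e, f, g, i, k, m}
⟦behind g⟧ = {x : ⟨x, g⟩ ∈ ⟦behind⟧} = {a, e, f, g, h, i, l, m}
⟦that taught e⟧ = {x : ⟨x, e⟩ ∈ ⟦taught⟧} = {a, c, d, e, g, i, j, k, m, n}
⟦player⟧ = {a, b, c, e, f, g, h, j, m}
… ∩ ⟦on h⟧ = {a, b, c, e, f, g, h, j, m} ∩ {a, c, d, e, f, g, i, k, m} = {a, c, e, f, g, m}
… ∩ ⟦behind g⟧ = {a, c, e, f, g, m} ∩ {a, e, f, g, h, i, l, m} = {a, e, f, g, m}
… ∩ ⟦that taught e⟧ = {a, e, f, g, m} ∩ {a, c, d, e, g, i, j, k, m, n} = {a, e, g, m}
So ⟦player on h behind g that taught e⟧ = {a, e, g, m}.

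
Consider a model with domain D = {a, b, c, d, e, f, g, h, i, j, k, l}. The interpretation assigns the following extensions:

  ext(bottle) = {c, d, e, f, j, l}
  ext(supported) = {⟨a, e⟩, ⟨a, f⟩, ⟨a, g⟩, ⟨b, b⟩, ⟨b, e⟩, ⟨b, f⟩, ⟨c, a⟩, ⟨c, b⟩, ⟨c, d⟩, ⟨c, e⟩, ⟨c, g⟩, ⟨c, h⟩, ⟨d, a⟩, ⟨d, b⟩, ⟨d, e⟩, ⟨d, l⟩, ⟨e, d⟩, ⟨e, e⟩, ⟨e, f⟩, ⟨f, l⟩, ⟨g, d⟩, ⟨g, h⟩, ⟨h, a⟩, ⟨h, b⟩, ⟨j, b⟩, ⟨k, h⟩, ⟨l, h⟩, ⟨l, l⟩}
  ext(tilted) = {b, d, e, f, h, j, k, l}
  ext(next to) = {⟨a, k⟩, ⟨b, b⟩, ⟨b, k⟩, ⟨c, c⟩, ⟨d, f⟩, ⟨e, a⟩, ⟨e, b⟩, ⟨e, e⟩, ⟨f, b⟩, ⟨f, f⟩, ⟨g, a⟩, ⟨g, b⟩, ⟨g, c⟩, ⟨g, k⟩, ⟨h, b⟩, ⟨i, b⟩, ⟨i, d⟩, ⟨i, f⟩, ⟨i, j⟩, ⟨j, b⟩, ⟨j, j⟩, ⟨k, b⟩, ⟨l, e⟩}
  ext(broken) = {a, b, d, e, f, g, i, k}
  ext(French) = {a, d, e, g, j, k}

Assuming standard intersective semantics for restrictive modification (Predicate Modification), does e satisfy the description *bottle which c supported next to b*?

⟦which c supported⟧ = {x : ⟨c, x⟩ ∈ ⟦supported⟧} = {a, b, d, e, g, h}
⟦next to b⟧ = {x : ⟨x, b⟩ ∈ ⟦next to⟧} = {b, e, f, g, h, i, j, k}
⟦bottle⟧ = {c, d, e, f, j, l}
… ∩ ⟦which c supported⟧ = {c, d, e, f, j, l} ∩ {a, b, d, e, g, h} = {d, e}
… ∩ ⟦next to b⟧ = {d, e} ∩ {b, e, f, g, h, i, j, k} = {e}
⟦bottle which c supported next to b⟧ = {e}; e ∈ this set.

yes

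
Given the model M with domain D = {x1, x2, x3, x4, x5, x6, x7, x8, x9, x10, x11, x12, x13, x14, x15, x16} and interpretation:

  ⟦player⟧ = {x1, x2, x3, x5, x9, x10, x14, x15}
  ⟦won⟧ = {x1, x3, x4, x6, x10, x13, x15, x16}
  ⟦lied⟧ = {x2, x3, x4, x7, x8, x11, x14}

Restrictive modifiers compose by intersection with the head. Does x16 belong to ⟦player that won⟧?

⟦that won⟧ = ⟦won⟧ = {x1, x3, x4, x6, x10, x13, x15, x16}
⟦player⟧ = {x1, x2, x3, x5, x9, x10, x14, x15}
… ∩ ⟦that won⟧ = {x1, x2, x3, x5, x9, x10, x14, x15} ∩ {x1, x3, x4, x6, x10, x13, x15, x16} = {x1, x3, x10, x15}
⟦player that won⟧ = {x1, x3, x10, x15}; x16 ∉ this set.

no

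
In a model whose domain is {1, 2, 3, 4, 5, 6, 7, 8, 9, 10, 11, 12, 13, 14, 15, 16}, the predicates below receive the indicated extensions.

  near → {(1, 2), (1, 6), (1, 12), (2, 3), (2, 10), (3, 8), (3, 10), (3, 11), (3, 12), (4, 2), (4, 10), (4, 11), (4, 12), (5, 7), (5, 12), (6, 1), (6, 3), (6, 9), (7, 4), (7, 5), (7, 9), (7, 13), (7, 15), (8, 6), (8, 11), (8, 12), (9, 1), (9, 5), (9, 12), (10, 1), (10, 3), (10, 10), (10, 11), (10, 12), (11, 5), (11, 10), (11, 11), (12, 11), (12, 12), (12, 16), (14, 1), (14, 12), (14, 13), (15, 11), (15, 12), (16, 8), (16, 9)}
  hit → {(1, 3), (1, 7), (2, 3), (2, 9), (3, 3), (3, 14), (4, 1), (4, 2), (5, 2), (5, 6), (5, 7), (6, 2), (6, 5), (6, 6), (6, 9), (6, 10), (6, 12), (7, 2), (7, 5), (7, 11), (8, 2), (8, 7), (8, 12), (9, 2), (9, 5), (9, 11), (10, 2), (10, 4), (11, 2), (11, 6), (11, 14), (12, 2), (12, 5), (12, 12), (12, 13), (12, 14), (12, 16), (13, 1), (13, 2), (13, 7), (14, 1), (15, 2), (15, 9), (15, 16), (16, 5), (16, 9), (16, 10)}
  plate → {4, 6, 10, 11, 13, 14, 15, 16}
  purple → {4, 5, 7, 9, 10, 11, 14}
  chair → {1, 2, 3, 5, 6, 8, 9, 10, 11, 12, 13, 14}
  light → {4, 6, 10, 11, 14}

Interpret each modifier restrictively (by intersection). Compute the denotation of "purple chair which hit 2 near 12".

{5, 9, 10}

⟦which hit 2⟧ = {x : ⟨x, 2⟩ ∈ ⟦hit⟧} = {4, 5, 6, 7, 8, 9, 10, 11, 12, 13, 15}
⟦near 12⟧ = {x : ⟨x, 12⟩ ∈ ⟦near⟧} = {1, 3, 4, 5, 8, 9, 10, 12, 14, 15}
⟦chair⟧ = {1, 2, 3, 5, 6, 8, 9, 10, 11, 12, 13, 14}
… ∩ ⟦which hit 2⟧ = {1, 2, 3, 5, 6, 8, 9, 10, 11, 12, 13, 14} ∩ {4, 5, 6, 7, 8, 9, 10, 11, 12, 13, 15} = {5, 6, 8, 9, 10, 11, 12, 13}
… ∩ ⟦near 12⟧ = {5, 6, 8, 9, 10, 11, 12, 13} ∩ {1, 3, 4, 5, 8, 9, 10, 12, 14, 15} = {5, 8, 9, 10, 12}
… ∩ ⟦purple⟧ = {5, 8, 9, 10, 12} ∩ {4, 5, 7, 9, 10, 11, 14} = {5, 9, 10}
So ⟦purple chair which hit 2 near 12⟧ = {5, 9, 10}.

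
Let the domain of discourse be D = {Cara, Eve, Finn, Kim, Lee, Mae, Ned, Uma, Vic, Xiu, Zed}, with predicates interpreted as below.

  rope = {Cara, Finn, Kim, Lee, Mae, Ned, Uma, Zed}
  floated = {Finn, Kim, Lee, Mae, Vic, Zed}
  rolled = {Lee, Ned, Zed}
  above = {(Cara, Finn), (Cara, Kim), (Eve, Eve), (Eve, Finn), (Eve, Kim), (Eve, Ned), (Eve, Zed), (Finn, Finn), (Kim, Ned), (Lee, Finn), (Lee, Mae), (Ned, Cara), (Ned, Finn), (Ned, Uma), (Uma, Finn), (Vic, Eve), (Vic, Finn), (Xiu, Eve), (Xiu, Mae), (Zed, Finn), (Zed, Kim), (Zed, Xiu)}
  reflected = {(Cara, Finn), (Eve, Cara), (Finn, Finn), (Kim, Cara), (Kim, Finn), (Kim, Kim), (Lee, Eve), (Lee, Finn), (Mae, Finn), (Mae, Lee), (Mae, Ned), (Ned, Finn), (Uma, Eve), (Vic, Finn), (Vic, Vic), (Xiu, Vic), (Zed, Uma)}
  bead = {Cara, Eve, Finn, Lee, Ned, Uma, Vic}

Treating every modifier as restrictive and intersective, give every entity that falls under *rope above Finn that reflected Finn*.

⟦above Finn⟧ = {x : ⟨x, Finn⟩ ∈ ⟦above⟧} = {Cara, Eve, Finn, Lee, Ned, Uma, Vic, Zed}
⟦that reflected Finn⟧ = {x : ⟨x, Finn⟩ ∈ ⟦reflected⟧} = {Cara, Finn, Kim, Lee, Mae, Ned, Vic}
⟦rope⟧ = {Cara, Finn, Kim, Lee, Mae, Ned, Uma, Zed}
… ∩ ⟦above Finn⟧ = {Cara, Finn, Kim, Lee, Mae, Ned, Uma, Zed} ∩ {Cara, Eve, Finn, Lee, Ned, Uma, Vic, Zed} = {Cara, Finn, Lee, Ned, Uma, Zed}
… ∩ ⟦that reflected Finn⟧ = {Cara, Finn, Lee, Ned, Uma, Zed} ∩ {Cara, Finn, Kim, Lee, Mae, Ned, Vic} = {Cara, Finn, Lee, Ned}
So ⟦rope above Finn that reflected Finn⟧ = {Cara, Finn, Lee, Ned}.

{Cara, Finn, Lee, Ned}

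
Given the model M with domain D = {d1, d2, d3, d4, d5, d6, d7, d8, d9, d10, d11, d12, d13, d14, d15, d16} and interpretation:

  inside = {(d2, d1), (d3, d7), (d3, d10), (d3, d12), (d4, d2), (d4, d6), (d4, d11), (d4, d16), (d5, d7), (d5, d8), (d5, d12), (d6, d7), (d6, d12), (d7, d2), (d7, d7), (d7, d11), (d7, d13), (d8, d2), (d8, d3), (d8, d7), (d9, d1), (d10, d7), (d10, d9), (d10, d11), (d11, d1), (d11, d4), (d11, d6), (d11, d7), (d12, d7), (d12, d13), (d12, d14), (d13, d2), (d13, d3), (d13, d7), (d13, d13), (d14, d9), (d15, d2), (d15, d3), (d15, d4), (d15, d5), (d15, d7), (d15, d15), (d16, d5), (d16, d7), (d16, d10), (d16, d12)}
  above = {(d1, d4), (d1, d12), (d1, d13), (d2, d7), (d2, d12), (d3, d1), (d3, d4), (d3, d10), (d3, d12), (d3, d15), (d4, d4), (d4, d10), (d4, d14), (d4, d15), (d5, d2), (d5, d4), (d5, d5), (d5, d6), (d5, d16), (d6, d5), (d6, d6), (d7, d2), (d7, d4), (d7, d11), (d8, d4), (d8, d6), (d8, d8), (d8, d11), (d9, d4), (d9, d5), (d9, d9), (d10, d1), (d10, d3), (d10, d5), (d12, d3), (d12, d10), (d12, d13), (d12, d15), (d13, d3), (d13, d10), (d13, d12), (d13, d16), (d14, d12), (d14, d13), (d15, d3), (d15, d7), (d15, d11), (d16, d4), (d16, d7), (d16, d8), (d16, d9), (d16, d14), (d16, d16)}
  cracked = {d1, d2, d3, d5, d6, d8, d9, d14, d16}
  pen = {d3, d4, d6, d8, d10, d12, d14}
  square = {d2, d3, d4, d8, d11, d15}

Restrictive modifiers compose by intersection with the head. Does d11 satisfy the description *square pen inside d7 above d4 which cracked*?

no

⟦inside d7⟧ = {x : ⟨x, d7⟩ ∈ ⟦inside⟧} = {d3, d5, d6, d7, d8, d10, d11, d12, d13, d15, d16}
⟦above d4⟧ = {x : ⟨x, d4⟩ ∈ ⟦above⟧} = {d1, d3, d4, d5, d7, d8, d9, d16}
⟦which cracked⟧ = ⟦cracked⟧ = {d1, d2, d3, d5, d6, d8, d9, d14, d16}
⟦pen⟧ = {d3, d4, d6, d8, d10, d12, d14}
… ∩ ⟦inside d7⟧ = {d3, d4, d6, d8, d10, d12, d14} ∩ {d3, d5, d6, d7, d8, d10, d11, d12, d13, d15, d16} = {d3, d6, d8, d10, d12}
… ∩ ⟦above d4⟧ = {d3, d6, d8, d10, d12} ∩ {d1, d3, d4, d5, d7, d8, d9, d16} = {d3, d8}
… ∩ ⟦which cracked⟧ = {d3, d8} ∩ {d1, d2, d3, d5, d6, d8, d9, d14, d16} = {d3, d8}
… ∩ ⟦square⟧ = {d3, d8} ∩ {d2, d3, d4, d8, d11, d15} = {d3, d8}
⟦square pen inside d7 above d4 which cracked⟧ = {d3, d8}; d11 ∉ this set.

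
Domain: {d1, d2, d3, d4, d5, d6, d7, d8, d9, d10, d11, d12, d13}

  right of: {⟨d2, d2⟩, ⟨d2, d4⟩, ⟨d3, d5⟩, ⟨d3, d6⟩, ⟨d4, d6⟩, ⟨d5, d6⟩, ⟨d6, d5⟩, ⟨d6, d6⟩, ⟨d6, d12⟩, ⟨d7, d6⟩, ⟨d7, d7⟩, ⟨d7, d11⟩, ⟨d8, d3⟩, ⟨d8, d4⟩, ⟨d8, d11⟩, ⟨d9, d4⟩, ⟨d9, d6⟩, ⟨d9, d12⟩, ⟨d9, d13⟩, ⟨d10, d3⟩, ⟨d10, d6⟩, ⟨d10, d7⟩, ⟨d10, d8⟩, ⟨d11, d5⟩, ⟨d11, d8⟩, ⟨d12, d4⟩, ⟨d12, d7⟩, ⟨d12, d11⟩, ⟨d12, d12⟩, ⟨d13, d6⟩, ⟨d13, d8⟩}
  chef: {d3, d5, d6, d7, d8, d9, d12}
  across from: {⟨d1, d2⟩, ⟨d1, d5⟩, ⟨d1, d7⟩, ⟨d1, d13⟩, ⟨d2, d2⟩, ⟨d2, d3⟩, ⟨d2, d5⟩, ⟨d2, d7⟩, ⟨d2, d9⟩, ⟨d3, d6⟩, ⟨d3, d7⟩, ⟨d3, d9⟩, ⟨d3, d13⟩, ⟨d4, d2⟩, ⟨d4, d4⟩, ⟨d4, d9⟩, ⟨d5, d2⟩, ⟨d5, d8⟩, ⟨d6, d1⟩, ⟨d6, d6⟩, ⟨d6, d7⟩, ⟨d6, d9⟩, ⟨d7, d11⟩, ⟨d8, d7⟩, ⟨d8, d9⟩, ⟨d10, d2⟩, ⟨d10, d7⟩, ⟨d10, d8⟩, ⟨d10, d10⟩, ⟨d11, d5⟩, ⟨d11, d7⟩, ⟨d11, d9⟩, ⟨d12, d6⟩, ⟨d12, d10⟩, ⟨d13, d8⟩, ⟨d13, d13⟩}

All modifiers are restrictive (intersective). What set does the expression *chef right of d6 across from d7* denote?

{d3, d6}

⟦right of d6⟧ = {x : ⟨x, d6⟩ ∈ ⟦right of⟧} = {d3, d4, d5, d6, d7, d9, d10, d13}
⟦across from d7⟧ = {x : ⟨x, d7⟩ ∈ ⟦across from⟧} = {d1, d2, d3, d6, d8, d10, d11}
⟦chef⟧ = {d3, d5, d6, d7, d8, d9, d12}
… ∩ ⟦right of d6⟧ = {d3, d5, d6, d7, d8, d9, d12} ∩ {d3, d4, d5, d6, d7, d9, d10, d13} = {d3, d5, d6, d7, d9}
… ∩ ⟦across from d7⟧ = {d3, d5, d6, d7, d9} ∩ {d1, d2, d3, d6, d8, d10, d11} = {d3, d6}
So ⟦chef right of d6 across from d7⟧ = {d3, d6}.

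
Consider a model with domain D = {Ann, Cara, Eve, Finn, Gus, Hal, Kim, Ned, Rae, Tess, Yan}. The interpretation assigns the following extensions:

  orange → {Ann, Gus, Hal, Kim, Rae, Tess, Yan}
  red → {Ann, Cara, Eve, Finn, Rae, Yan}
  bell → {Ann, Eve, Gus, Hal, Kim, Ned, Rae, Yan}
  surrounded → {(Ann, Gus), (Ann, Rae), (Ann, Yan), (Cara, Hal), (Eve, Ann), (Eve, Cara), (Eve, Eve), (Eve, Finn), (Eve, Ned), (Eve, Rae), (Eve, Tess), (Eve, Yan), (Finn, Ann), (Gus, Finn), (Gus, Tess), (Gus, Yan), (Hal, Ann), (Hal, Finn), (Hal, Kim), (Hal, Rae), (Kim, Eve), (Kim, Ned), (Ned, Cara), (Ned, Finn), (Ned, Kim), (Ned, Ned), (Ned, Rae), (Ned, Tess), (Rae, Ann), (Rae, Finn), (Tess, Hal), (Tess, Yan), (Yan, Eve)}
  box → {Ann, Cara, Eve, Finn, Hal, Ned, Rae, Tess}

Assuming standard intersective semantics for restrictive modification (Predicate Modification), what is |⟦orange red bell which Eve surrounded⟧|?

⟦which Eve surrounded⟧ = {x : ⟨Eve, x⟩ ∈ ⟦surrounded⟧} = {Ann, Cara, Eve, Finn, Ned, Rae, Tess, Yan}
⟦bell⟧ = {Ann, Eve, Gus, Hal, Kim, Ned, Rae, Yan}
… ∩ ⟦which Eve surrounded⟧ = {Ann, Eve, Gus, Hal, Kim, Ned, Rae, Yan} ∩ {Ann, Cara, Eve, Finn, Ned, Rae, Tess, Yan} = {Ann, Eve, Ned, Rae, Yan}
… ∩ ⟦orange⟧ = {Ann, Eve, Ned, Rae, Yan} ∩ {Ann, Gus, Hal, Kim, Rae, Tess, Yan} = {Ann, Rae, Yan}
… ∩ ⟦red⟧ = {Ann, Rae, Yan} ∩ {Ann, Cara, Eve, Finn, Rae, Yan} = {Ann, Rae, Yan}
⟦orange red bell which Eve surrounded⟧ = {Ann, Rae, Yan}, so the cardinality is 3.

3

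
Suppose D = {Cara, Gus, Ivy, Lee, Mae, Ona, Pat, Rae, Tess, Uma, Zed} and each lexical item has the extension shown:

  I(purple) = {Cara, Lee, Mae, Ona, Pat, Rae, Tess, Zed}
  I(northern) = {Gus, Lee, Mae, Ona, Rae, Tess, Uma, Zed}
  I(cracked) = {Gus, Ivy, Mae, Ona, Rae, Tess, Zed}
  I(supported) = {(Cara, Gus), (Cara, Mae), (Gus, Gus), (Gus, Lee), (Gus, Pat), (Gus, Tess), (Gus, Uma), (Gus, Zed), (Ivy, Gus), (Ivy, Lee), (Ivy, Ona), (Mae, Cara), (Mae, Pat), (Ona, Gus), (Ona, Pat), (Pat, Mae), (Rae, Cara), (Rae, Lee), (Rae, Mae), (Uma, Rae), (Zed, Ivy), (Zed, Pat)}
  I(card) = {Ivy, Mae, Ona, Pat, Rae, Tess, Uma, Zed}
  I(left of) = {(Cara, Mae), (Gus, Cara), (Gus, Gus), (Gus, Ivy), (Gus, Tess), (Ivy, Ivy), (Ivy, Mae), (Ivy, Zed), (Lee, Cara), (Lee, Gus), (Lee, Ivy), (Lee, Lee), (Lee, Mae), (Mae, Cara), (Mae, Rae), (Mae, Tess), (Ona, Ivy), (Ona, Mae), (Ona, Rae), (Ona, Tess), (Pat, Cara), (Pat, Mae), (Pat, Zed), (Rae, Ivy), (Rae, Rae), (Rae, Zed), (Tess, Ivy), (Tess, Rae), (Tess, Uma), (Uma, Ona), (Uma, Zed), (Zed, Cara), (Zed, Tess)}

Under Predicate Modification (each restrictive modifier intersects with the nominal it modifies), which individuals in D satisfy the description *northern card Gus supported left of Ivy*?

{Tess}

⟦Gus supported⟧ = {x : ⟨Gus, x⟩ ∈ ⟦supported⟧} = {Gus, Lee, Pat, Tess, Uma, Zed}
⟦left of Ivy⟧ = {x : ⟨x, Ivy⟩ ∈ ⟦left of⟧} = {Gus, Ivy, Lee, Ona, Rae, Tess}
⟦card⟧ = {Ivy, Mae, Ona, Pat, Rae, Tess, Uma, Zed}
… ∩ ⟦Gus supported⟧ = {Ivy, Mae, Ona, Pat, Rae, Tess, Uma, Zed} ∩ {Gus, Lee, Pat, Tess, Uma, Zed} = {Pat, Tess, Uma, Zed}
… ∩ ⟦left of Ivy⟧ = {Pat, Tess, Uma, Zed} ∩ {Gus, Ivy, Lee, Ona, Rae, Tess} = {Tess}
… ∩ ⟦northern⟧ = {Tess} ∩ {Gus, Lee, Mae, Ona, Rae, Tess, Uma, Zed} = {Tess}
So ⟦northern card Gus supported left of Ivy⟧ = {Tess}.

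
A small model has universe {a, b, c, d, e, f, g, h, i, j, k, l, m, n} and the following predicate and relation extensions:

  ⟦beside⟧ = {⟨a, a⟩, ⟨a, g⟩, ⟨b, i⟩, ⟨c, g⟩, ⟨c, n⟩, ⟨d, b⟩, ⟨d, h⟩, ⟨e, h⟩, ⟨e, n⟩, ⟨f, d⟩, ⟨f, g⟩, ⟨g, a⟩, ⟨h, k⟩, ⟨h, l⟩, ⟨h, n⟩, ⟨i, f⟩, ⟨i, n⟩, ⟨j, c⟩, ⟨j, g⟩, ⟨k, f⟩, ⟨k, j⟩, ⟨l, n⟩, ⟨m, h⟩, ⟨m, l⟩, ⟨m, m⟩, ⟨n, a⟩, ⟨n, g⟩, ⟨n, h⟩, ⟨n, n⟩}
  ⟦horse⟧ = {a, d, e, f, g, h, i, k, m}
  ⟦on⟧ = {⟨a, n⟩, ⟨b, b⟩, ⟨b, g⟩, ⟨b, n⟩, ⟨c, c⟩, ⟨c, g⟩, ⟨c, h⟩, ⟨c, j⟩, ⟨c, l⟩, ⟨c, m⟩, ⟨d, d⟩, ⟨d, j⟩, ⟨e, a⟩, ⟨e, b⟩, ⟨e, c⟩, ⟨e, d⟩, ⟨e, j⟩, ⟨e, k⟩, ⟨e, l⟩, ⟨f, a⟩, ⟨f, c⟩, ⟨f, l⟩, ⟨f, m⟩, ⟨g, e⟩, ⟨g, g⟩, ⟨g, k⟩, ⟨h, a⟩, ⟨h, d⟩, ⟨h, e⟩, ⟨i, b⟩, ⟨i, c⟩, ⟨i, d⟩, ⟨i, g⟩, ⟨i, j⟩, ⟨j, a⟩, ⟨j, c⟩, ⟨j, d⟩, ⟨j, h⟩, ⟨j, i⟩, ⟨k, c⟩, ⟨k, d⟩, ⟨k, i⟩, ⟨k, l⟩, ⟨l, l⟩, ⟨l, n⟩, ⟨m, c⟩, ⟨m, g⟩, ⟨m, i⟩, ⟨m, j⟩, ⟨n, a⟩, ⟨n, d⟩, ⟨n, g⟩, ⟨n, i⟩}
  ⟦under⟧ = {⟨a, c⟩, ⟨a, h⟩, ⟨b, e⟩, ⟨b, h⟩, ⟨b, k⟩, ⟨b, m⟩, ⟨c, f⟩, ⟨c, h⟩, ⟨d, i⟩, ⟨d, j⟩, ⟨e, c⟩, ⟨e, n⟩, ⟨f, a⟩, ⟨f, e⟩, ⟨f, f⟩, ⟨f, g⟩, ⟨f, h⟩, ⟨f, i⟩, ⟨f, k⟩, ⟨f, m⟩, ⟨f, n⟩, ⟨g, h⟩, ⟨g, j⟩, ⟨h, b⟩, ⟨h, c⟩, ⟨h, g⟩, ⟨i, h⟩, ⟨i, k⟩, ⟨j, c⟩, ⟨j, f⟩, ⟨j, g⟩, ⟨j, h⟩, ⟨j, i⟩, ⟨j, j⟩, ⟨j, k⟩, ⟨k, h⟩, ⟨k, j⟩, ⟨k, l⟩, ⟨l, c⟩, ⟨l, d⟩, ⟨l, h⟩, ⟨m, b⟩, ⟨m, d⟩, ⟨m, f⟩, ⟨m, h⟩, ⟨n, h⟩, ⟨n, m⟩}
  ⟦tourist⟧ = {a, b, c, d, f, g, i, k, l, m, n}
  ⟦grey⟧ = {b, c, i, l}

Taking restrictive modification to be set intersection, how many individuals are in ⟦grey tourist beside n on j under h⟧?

2

⟦beside n⟧ = {x : ⟨x, n⟩ ∈ ⟦beside⟧} = {c, e, h, i, l, n}
⟦on j⟧ = {x : ⟨x, j⟩ ∈ ⟦on⟧} = {c, d, e, i, m}
⟦under h⟧ = {x : ⟨x, h⟩ ∈ ⟦under⟧} = {a, b, c, f, g, i, j, k, l, m, n}
⟦tourist⟧ = {a, b, c, d, f, g, i, k, l, m, n}
… ∩ ⟦beside n⟧ = {a, b, c, d, f, g, i, k, l, m, n} ∩ {c, e, h, i, l, n} = {c, i, l, n}
… ∩ ⟦on j⟧ = {c, i, l, n} ∩ {c, d, e, i, m} = {c, i}
… ∩ ⟦under h⟧ = {c, i} ∩ {a, b, c, f, g, i, j, k, l, m, n} = {c, i}
… ∩ ⟦grey⟧ = {c, i} ∩ {b, c, i, l} = {c, i}
⟦grey tourist beside n on j under h⟧ = {c, i}, so the cardinality is 2.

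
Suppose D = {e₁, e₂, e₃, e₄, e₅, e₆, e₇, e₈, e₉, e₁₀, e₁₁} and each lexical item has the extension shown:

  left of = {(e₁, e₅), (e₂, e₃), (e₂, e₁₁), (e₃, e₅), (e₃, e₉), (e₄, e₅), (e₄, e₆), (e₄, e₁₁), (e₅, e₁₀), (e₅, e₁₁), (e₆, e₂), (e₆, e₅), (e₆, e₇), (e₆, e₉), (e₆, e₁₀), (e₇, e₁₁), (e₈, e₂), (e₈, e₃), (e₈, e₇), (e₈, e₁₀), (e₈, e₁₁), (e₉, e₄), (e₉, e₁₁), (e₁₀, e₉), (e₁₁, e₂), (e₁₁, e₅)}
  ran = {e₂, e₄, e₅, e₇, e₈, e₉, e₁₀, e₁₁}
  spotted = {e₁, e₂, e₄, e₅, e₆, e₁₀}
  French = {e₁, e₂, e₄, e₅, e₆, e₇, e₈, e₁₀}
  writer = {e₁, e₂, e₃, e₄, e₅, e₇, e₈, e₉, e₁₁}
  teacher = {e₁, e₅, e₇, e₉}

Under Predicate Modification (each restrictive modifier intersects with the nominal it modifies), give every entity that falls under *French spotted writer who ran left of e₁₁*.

{e₂, e₄, e₅}

⟦who ran⟧ = ⟦ran⟧ = {e₂, e₄, e₅, e₇, e₈, e₉, e₁₀, e₁₁}
⟦left of e₁₁⟧ = {x : ⟨x, e₁₁⟩ ∈ ⟦left of⟧} = {e₂, e₄, e₅, e₇, e₈, e₉}
⟦writer⟧ = {e₁, e₂, e₃, e₄, e₅, e₇, e₈, e₉, e₁₁}
… ∩ ⟦who ran⟧ = {e₁, e₂, e₃, e₄, e₅, e₇, e₈, e₉, e₁₁} ∩ {e₂, e₄, e₅, e₇, e₈, e₉, e₁₀, e₁₁} = {e₂, e₄, e₅, e₇, e₈, e₉, e₁₁}
… ∩ ⟦left of e₁₁⟧ = {e₂, e₄, e₅, e₇, e₈, e₉, e₁₁} ∩ {e₂, e₄, e₅, e₇, e₈, e₉} = {e₂, e₄, e₅, e₇, e₈, e₉}
… ∩ ⟦French⟧ = {e₂, e₄, e₅, e₇, e₈, e₉} ∩ {e₁, e₂, e₄, e₅, e₆, e₇, e₈, e₁₀} = {e₂, e₄, e₅, e₇, e₈}
… ∩ ⟦spotted⟧ = {e₂, e₄, e₅, e₇, e₈} ∩ {e₁, e₂, e₄, e₅, e₆, e₁₀} = {e₂, e₄, e₅}
So ⟦French spotted writer who ran left of e₁₁⟧ = {e₂, e₄, e₅}.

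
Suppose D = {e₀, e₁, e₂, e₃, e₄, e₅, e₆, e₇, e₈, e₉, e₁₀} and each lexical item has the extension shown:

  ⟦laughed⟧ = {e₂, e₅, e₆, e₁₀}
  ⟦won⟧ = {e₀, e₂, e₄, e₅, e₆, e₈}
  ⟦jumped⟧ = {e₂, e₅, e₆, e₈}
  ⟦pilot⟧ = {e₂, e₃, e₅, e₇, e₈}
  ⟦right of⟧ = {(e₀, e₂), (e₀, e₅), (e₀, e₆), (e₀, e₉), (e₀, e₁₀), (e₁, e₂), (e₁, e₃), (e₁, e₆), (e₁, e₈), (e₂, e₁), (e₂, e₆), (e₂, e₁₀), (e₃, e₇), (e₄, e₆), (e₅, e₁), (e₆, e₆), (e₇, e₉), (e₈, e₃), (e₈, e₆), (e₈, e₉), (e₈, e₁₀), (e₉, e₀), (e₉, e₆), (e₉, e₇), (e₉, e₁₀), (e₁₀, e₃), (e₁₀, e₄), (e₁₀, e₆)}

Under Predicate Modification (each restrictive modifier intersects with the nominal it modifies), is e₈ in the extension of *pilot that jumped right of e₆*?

yes

⟦that jumped⟧ = ⟦jumped⟧ = {e₂, e₅, e₆, e₈}
⟦right of e₆⟧ = {x : ⟨x, e₆⟩ ∈ ⟦right of⟧} = {e₀, e₁, e₂, e₄, e₆, e₈, e₉, e₁₀}
⟦pilot⟧ = {e₂, e₃, e₅, e₇, e₈}
… ∩ ⟦that jumped⟧ = {e₂, e₃, e₅, e₇, e₈} ∩ {e₂, e₅, e₆, e₈} = {e₂, e₅, e₈}
… ∩ ⟦right of e₆⟧ = {e₂, e₅, e₈} ∩ {e₀, e₁, e₂, e₄, e₆, e₈, e₉, e₁₀} = {e₂, e₈}
⟦pilot that jumped right of e₆⟧ = {e₂, e₈}; e₈ ∈ this set.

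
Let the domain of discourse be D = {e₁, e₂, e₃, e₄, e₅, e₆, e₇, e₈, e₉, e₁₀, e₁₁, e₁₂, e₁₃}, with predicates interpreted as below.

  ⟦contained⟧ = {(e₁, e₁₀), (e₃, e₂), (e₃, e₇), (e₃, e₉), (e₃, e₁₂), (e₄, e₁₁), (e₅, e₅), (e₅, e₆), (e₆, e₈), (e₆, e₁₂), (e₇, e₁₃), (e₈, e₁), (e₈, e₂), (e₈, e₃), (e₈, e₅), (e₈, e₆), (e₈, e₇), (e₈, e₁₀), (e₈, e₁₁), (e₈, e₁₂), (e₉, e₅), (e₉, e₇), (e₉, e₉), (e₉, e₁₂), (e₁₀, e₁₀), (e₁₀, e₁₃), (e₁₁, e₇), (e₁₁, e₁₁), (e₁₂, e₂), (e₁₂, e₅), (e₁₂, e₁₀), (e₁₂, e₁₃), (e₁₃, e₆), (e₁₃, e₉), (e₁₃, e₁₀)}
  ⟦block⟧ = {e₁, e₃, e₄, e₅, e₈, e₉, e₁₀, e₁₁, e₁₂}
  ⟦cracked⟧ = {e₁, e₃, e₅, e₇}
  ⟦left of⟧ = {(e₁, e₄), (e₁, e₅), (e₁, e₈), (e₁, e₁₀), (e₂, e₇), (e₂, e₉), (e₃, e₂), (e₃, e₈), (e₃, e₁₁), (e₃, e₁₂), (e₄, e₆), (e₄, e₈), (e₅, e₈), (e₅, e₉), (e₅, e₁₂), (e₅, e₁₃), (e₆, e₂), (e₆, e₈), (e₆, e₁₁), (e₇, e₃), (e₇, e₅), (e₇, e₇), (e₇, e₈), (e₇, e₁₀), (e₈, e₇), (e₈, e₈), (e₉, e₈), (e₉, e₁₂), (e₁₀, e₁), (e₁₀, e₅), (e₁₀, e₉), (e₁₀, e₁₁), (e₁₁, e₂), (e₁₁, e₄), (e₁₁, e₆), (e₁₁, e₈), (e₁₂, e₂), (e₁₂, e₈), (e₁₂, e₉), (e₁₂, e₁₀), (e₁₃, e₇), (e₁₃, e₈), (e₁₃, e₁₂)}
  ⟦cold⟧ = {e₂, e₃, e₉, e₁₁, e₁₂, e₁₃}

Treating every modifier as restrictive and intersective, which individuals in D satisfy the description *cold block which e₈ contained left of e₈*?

⟦which e₈ contained⟧ = {x : ⟨e₈, x⟩ ∈ ⟦contained⟧} = {e₁, e₂, e₃, e₅, e₆, e₇, e₁₀, e₁₁, e₁₂}
⟦left of e₈⟧ = {x : ⟨x, e₈⟩ ∈ ⟦left of⟧} = {e₁, e₃, e₄, e₅, e₆, e₇, e₈, e₉, e₁₁, e₁₂, e₁₃}
⟦block⟧ = {e₁, e₃, e₄, e₅, e₈, e₉, e₁₀, e₁₁, e₁₂}
… ∩ ⟦which e₈ contained⟧ = {e₁, e₃, e₄, e₅, e₈, e₉, e₁₀, e₁₁, e₁₂} ∩ {e₁, e₂, e₃, e₅, e₆, e₇, e₁₀, e₁₁, e₁₂} = {e₁, e₃, e₅, e₁₀, e₁₁, e₁₂}
… ∩ ⟦left of e₈⟧ = {e₁, e₃, e₅, e₁₀, e₁₁, e₁₂} ∩ {e₁, e₃, e₄, e₅, e₆, e₇, e₈, e₉, e₁₁, e₁₂, e₁₃} = {e₁, e₃, e₅, e₁₁, e₁₂}
… ∩ ⟦cold⟧ = {e₁, e₃, e₅, e₁₁, e₁₂} ∩ {e₂, e₃, e₉, e₁₁, e₁₂, e₁₃} = {e₃, e₁₁, e₁₂}
So ⟦cold block which e₈ contained left of e₈⟧ = {e₃, e₁₁, e₁₂}.

{e₃, e₁₁, e₁₂}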